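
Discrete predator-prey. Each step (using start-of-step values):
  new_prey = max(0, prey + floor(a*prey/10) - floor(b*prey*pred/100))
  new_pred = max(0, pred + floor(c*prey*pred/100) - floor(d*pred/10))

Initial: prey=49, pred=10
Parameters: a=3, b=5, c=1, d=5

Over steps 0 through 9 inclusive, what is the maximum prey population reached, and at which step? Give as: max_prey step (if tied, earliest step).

Step 1: prey: 49+14-24=39; pred: 10+4-5=9
Step 2: prey: 39+11-17=33; pred: 9+3-4=8
Step 3: prey: 33+9-13=29; pred: 8+2-4=6
Step 4: prey: 29+8-8=29; pred: 6+1-3=4
Step 5: prey: 29+8-5=32; pred: 4+1-2=3
Step 6: prey: 32+9-4=37; pred: 3+0-1=2
Step 7: prey: 37+11-3=45; pred: 2+0-1=1
Step 8: prey: 45+13-2=56; pred: 1+0-0=1
Step 9: prey: 56+16-2=70; pred: 1+0-0=1
Max prey = 70 at step 9

Answer: 70 9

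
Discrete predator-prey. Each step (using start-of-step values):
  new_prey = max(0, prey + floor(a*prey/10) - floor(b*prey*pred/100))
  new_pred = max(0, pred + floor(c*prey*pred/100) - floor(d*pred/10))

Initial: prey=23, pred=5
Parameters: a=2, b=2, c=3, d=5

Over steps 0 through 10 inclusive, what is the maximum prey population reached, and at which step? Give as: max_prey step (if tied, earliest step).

Step 1: prey: 23+4-2=25; pred: 5+3-2=6
Step 2: prey: 25+5-3=27; pred: 6+4-3=7
Step 3: prey: 27+5-3=29; pred: 7+5-3=9
Step 4: prey: 29+5-5=29; pred: 9+7-4=12
Step 5: prey: 29+5-6=28; pred: 12+10-6=16
Step 6: prey: 28+5-8=25; pred: 16+13-8=21
Step 7: prey: 25+5-10=20; pred: 21+15-10=26
Step 8: prey: 20+4-10=14; pred: 26+15-13=28
Step 9: prey: 14+2-7=9; pred: 28+11-14=25
Step 10: prey: 9+1-4=6; pred: 25+6-12=19
Max prey = 29 at step 3

Answer: 29 3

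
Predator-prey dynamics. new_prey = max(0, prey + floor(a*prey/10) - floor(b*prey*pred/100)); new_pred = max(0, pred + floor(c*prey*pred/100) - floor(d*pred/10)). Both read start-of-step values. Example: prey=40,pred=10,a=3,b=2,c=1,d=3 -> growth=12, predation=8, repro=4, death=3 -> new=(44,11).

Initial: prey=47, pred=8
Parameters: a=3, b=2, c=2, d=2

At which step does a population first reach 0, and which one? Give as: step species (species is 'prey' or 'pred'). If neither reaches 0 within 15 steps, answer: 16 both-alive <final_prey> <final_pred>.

Answer: 5 prey

Derivation:
Step 1: prey: 47+14-7=54; pred: 8+7-1=14
Step 2: prey: 54+16-15=55; pred: 14+15-2=27
Step 3: prey: 55+16-29=42; pred: 27+29-5=51
Step 4: prey: 42+12-42=12; pred: 51+42-10=83
Step 5: prey: 12+3-19=0; pred: 83+19-16=86
First extinction: prey at step 5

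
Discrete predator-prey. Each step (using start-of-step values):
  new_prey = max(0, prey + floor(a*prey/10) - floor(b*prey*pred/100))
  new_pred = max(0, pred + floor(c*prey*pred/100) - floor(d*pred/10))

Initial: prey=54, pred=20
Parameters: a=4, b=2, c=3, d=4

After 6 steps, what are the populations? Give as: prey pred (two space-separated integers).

Answer: 0 31

Derivation:
Step 1: prey: 54+21-21=54; pred: 20+32-8=44
Step 2: prey: 54+21-47=28; pred: 44+71-17=98
Step 3: prey: 28+11-54=0; pred: 98+82-39=141
Step 4: prey: 0+0-0=0; pred: 141+0-56=85
Step 5: prey: 0+0-0=0; pred: 85+0-34=51
Step 6: prey: 0+0-0=0; pred: 51+0-20=31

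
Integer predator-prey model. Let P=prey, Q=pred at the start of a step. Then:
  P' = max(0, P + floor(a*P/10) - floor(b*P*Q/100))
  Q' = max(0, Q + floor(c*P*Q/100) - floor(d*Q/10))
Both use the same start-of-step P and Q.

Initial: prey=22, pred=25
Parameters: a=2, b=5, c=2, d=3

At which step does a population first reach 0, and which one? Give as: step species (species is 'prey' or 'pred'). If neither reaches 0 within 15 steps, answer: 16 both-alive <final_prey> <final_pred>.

Answer: 1 prey

Derivation:
Step 1: prey: 22+4-27=0; pred: 25+11-7=29
First extinction: prey at step 1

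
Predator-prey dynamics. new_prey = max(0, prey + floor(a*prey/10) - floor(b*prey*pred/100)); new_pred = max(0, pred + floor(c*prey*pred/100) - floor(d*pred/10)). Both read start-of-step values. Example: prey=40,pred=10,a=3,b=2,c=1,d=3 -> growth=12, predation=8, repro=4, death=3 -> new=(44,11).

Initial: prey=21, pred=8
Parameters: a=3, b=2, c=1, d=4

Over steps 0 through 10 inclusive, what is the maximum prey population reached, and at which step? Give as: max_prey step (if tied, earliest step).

Answer: 106 10

Derivation:
Step 1: prey: 21+6-3=24; pred: 8+1-3=6
Step 2: prey: 24+7-2=29; pred: 6+1-2=5
Step 3: prey: 29+8-2=35; pred: 5+1-2=4
Step 4: prey: 35+10-2=43; pred: 4+1-1=4
Step 5: prey: 43+12-3=52; pred: 4+1-1=4
Step 6: prey: 52+15-4=63; pred: 4+2-1=5
Step 7: prey: 63+18-6=75; pred: 5+3-2=6
Step 8: prey: 75+22-9=88; pred: 6+4-2=8
Step 9: prey: 88+26-14=100; pred: 8+7-3=12
Step 10: prey: 100+30-24=106; pred: 12+12-4=20
Max prey = 106 at step 10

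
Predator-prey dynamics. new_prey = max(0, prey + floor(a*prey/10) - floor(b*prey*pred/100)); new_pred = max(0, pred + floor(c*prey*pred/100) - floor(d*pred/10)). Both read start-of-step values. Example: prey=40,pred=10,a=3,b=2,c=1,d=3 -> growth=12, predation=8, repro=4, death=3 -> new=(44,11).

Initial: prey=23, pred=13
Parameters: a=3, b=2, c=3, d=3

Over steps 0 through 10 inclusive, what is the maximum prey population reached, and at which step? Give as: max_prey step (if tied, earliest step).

Answer: 24 1

Derivation:
Step 1: prey: 23+6-5=24; pred: 13+8-3=18
Step 2: prey: 24+7-8=23; pred: 18+12-5=25
Step 3: prey: 23+6-11=18; pred: 25+17-7=35
Step 4: prey: 18+5-12=11; pred: 35+18-10=43
Step 5: prey: 11+3-9=5; pred: 43+14-12=45
Step 6: prey: 5+1-4=2; pred: 45+6-13=38
Step 7: prey: 2+0-1=1; pred: 38+2-11=29
Step 8: prey: 1+0-0=1; pred: 29+0-8=21
Step 9: prey: 1+0-0=1; pred: 21+0-6=15
Step 10: prey: 1+0-0=1; pred: 15+0-4=11
Max prey = 24 at step 1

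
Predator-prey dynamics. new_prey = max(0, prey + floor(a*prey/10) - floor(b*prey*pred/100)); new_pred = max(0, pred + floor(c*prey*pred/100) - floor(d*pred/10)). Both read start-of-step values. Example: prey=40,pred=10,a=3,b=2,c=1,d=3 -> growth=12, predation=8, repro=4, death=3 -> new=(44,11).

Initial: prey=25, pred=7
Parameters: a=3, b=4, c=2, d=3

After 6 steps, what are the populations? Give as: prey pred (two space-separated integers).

Step 1: prey: 25+7-7=25; pred: 7+3-2=8
Step 2: prey: 25+7-8=24; pred: 8+4-2=10
Step 3: prey: 24+7-9=22; pred: 10+4-3=11
Step 4: prey: 22+6-9=19; pred: 11+4-3=12
Step 5: prey: 19+5-9=15; pred: 12+4-3=13
Step 6: prey: 15+4-7=12; pred: 13+3-3=13

Answer: 12 13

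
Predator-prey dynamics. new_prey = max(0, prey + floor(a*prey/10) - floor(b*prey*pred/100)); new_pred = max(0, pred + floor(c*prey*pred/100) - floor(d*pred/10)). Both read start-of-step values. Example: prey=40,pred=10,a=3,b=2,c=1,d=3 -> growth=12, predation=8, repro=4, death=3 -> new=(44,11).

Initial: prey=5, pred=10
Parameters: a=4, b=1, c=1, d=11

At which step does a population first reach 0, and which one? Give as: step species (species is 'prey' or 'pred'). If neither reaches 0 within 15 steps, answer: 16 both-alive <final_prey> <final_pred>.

Step 1: prey: 5+2-0=7; pred: 10+0-11=0
First extinction: pred at step 1

Answer: 1 pred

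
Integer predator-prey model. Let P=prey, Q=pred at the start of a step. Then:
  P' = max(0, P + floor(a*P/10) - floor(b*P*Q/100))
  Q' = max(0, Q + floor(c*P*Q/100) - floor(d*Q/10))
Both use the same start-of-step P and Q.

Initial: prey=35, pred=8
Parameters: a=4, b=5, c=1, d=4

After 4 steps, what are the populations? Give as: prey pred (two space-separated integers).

Answer: 41 7

Derivation:
Step 1: prey: 35+14-14=35; pred: 8+2-3=7
Step 2: prey: 35+14-12=37; pred: 7+2-2=7
Step 3: prey: 37+14-12=39; pred: 7+2-2=7
Step 4: prey: 39+15-13=41; pred: 7+2-2=7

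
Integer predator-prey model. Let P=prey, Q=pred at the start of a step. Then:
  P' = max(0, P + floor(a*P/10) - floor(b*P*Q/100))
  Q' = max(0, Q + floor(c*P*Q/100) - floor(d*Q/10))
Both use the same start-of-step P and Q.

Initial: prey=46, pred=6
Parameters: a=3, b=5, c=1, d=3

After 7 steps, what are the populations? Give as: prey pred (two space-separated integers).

Answer: 17 8

Derivation:
Step 1: prey: 46+13-13=46; pred: 6+2-1=7
Step 2: prey: 46+13-16=43; pred: 7+3-2=8
Step 3: prey: 43+12-17=38; pred: 8+3-2=9
Step 4: prey: 38+11-17=32; pred: 9+3-2=10
Step 5: prey: 32+9-16=25; pred: 10+3-3=10
Step 6: prey: 25+7-12=20; pred: 10+2-3=9
Step 7: prey: 20+6-9=17; pred: 9+1-2=8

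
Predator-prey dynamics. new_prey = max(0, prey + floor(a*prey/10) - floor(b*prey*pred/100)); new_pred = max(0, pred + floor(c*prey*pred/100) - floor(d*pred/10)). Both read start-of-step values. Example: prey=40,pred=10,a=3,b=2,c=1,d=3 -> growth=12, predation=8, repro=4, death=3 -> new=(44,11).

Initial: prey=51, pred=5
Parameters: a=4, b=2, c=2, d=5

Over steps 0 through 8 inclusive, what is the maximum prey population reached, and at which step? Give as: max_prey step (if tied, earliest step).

Answer: 92 3

Derivation:
Step 1: prey: 51+20-5=66; pred: 5+5-2=8
Step 2: prey: 66+26-10=82; pred: 8+10-4=14
Step 3: prey: 82+32-22=92; pred: 14+22-7=29
Step 4: prey: 92+36-53=75; pred: 29+53-14=68
Step 5: prey: 75+30-102=3; pred: 68+102-34=136
Step 6: prey: 3+1-8=0; pred: 136+8-68=76
Step 7: prey: 0+0-0=0; pred: 76+0-38=38
Step 8: prey: 0+0-0=0; pred: 38+0-19=19
Max prey = 92 at step 3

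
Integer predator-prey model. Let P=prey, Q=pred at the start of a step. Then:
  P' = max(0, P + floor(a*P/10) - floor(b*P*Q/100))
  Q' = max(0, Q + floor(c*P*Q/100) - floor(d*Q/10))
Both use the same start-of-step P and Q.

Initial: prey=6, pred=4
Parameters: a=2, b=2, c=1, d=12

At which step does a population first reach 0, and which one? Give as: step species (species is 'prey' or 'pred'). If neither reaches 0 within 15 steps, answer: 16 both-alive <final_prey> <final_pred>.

Answer: 1 pred

Derivation:
Step 1: prey: 6+1-0=7; pred: 4+0-4=0
First extinction: pred at step 1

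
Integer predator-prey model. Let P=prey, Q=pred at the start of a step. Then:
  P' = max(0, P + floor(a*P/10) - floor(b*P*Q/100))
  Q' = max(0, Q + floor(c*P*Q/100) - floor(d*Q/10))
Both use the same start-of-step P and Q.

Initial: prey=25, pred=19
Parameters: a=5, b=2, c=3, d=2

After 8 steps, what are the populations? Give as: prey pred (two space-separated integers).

Answer: 0 40

Derivation:
Step 1: prey: 25+12-9=28; pred: 19+14-3=30
Step 2: prey: 28+14-16=26; pred: 30+25-6=49
Step 3: prey: 26+13-25=14; pred: 49+38-9=78
Step 4: prey: 14+7-21=0; pred: 78+32-15=95
Step 5: prey: 0+0-0=0; pred: 95+0-19=76
Step 6: prey: 0+0-0=0; pred: 76+0-15=61
Step 7: prey: 0+0-0=0; pred: 61+0-12=49
Step 8: prey: 0+0-0=0; pred: 49+0-9=40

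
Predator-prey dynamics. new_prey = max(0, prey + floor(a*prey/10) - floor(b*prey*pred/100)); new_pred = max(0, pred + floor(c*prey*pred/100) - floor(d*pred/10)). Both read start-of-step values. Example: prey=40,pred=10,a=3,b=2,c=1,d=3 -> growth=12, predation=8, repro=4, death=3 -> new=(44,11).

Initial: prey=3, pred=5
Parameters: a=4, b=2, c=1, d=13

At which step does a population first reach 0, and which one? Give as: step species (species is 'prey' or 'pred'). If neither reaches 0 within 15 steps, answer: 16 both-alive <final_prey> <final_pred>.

Answer: 1 pred

Derivation:
Step 1: prey: 3+1-0=4; pred: 5+0-6=0
First extinction: pred at step 1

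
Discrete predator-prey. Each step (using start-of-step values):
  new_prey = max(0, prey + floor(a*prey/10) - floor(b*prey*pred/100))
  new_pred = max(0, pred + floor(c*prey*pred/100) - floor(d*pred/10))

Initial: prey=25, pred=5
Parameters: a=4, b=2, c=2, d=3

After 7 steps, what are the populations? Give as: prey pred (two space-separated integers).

Step 1: prey: 25+10-2=33; pred: 5+2-1=6
Step 2: prey: 33+13-3=43; pred: 6+3-1=8
Step 3: prey: 43+17-6=54; pred: 8+6-2=12
Step 4: prey: 54+21-12=63; pred: 12+12-3=21
Step 5: prey: 63+25-26=62; pred: 21+26-6=41
Step 6: prey: 62+24-50=36; pred: 41+50-12=79
Step 7: prey: 36+14-56=0; pred: 79+56-23=112

Answer: 0 112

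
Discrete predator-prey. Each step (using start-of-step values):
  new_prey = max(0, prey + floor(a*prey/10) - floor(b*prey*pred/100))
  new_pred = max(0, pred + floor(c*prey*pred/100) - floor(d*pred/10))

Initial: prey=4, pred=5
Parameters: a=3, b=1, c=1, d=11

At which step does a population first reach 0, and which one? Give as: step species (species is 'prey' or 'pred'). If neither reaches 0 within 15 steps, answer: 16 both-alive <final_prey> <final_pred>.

Answer: 1 pred

Derivation:
Step 1: prey: 4+1-0=5; pred: 5+0-5=0
First extinction: pred at step 1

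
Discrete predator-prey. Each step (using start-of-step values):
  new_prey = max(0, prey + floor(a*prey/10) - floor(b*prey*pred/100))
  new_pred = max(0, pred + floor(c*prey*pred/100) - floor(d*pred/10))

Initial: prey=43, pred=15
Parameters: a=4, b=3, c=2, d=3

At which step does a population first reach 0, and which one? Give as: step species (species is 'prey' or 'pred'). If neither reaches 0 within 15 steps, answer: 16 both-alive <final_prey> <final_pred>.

Answer: 5 prey

Derivation:
Step 1: prey: 43+17-19=41; pred: 15+12-4=23
Step 2: prey: 41+16-28=29; pred: 23+18-6=35
Step 3: prey: 29+11-30=10; pred: 35+20-10=45
Step 4: prey: 10+4-13=1; pred: 45+9-13=41
Step 5: prey: 1+0-1=0; pred: 41+0-12=29
First extinction: prey at step 5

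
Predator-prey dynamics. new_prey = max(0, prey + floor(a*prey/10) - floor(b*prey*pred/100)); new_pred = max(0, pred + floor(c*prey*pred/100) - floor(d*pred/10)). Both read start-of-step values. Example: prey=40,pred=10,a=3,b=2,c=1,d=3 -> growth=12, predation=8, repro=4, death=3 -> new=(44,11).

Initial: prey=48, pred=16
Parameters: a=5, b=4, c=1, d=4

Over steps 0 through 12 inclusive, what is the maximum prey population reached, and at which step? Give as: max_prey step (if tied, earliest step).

Answer: 81 12

Derivation:
Step 1: prey: 48+24-30=42; pred: 16+7-6=17
Step 2: prey: 42+21-28=35; pred: 17+7-6=18
Step 3: prey: 35+17-25=27; pred: 18+6-7=17
Step 4: prey: 27+13-18=22; pred: 17+4-6=15
Step 5: prey: 22+11-13=20; pred: 15+3-6=12
Step 6: prey: 20+10-9=21; pred: 12+2-4=10
Step 7: prey: 21+10-8=23; pred: 10+2-4=8
Step 8: prey: 23+11-7=27; pred: 8+1-3=6
Step 9: prey: 27+13-6=34; pred: 6+1-2=5
Step 10: prey: 34+17-6=45; pred: 5+1-2=4
Step 11: prey: 45+22-7=60; pred: 4+1-1=4
Step 12: prey: 60+30-9=81; pred: 4+2-1=5
Max prey = 81 at step 12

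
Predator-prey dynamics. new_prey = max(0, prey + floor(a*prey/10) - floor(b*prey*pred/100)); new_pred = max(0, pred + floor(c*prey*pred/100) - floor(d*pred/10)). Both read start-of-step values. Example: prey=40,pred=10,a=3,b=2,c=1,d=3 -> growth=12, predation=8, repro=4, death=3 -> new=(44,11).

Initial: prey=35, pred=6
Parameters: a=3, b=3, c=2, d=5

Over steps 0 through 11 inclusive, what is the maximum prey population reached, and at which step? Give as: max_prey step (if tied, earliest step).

Answer: 43 3

Derivation:
Step 1: prey: 35+10-6=39; pred: 6+4-3=7
Step 2: prey: 39+11-8=42; pred: 7+5-3=9
Step 3: prey: 42+12-11=43; pred: 9+7-4=12
Step 4: prey: 43+12-15=40; pred: 12+10-6=16
Step 5: prey: 40+12-19=33; pred: 16+12-8=20
Step 6: prey: 33+9-19=23; pred: 20+13-10=23
Step 7: prey: 23+6-15=14; pred: 23+10-11=22
Step 8: prey: 14+4-9=9; pred: 22+6-11=17
Step 9: prey: 9+2-4=7; pred: 17+3-8=12
Step 10: prey: 7+2-2=7; pred: 12+1-6=7
Step 11: prey: 7+2-1=8; pred: 7+0-3=4
Max prey = 43 at step 3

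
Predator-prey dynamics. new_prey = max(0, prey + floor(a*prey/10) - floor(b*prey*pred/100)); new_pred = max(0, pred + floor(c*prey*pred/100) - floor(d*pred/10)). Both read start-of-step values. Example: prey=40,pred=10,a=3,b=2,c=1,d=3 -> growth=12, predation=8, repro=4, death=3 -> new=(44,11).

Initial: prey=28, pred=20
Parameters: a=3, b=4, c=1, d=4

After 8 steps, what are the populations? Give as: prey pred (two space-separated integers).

Answer: 13 2

Derivation:
Step 1: prey: 28+8-22=14; pred: 20+5-8=17
Step 2: prey: 14+4-9=9; pred: 17+2-6=13
Step 3: prey: 9+2-4=7; pred: 13+1-5=9
Step 4: prey: 7+2-2=7; pred: 9+0-3=6
Step 5: prey: 7+2-1=8; pred: 6+0-2=4
Step 6: prey: 8+2-1=9; pred: 4+0-1=3
Step 7: prey: 9+2-1=10; pred: 3+0-1=2
Step 8: prey: 10+3-0=13; pred: 2+0-0=2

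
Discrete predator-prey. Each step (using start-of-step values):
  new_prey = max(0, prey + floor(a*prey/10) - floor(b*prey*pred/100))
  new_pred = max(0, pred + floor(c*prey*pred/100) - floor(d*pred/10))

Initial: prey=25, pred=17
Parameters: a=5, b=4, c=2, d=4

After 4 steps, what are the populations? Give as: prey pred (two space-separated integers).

Step 1: prey: 25+12-17=20; pred: 17+8-6=19
Step 2: prey: 20+10-15=15; pred: 19+7-7=19
Step 3: prey: 15+7-11=11; pred: 19+5-7=17
Step 4: prey: 11+5-7=9; pred: 17+3-6=14

Answer: 9 14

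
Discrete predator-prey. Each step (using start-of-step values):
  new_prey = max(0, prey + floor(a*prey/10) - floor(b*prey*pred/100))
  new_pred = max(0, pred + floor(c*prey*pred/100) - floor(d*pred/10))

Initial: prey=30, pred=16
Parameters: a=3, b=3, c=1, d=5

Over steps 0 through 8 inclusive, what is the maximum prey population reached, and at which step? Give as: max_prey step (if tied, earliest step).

Answer: 50 8

Derivation:
Step 1: prey: 30+9-14=25; pred: 16+4-8=12
Step 2: prey: 25+7-9=23; pred: 12+3-6=9
Step 3: prey: 23+6-6=23; pred: 9+2-4=7
Step 4: prey: 23+6-4=25; pred: 7+1-3=5
Step 5: prey: 25+7-3=29; pred: 5+1-2=4
Step 6: prey: 29+8-3=34; pred: 4+1-2=3
Step 7: prey: 34+10-3=41; pred: 3+1-1=3
Step 8: prey: 41+12-3=50; pred: 3+1-1=3
Max prey = 50 at step 8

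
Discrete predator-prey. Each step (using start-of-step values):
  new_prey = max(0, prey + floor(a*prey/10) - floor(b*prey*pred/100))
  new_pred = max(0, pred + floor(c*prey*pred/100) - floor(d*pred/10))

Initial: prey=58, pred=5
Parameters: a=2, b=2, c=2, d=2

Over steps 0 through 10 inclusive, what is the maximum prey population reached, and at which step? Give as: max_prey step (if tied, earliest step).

Answer: 65 2

Derivation:
Step 1: prey: 58+11-5=64; pred: 5+5-1=9
Step 2: prey: 64+12-11=65; pred: 9+11-1=19
Step 3: prey: 65+13-24=54; pred: 19+24-3=40
Step 4: prey: 54+10-43=21; pred: 40+43-8=75
Step 5: prey: 21+4-31=0; pred: 75+31-15=91
Step 6: prey: 0+0-0=0; pred: 91+0-18=73
Step 7: prey: 0+0-0=0; pred: 73+0-14=59
Step 8: prey: 0+0-0=0; pred: 59+0-11=48
Step 9: prey: 0+0-0=0; pred: 48+0-9=39
Step 10: prey: 0+0-0=0; pred: 39+0-7=32
Max prey = 65 at step 2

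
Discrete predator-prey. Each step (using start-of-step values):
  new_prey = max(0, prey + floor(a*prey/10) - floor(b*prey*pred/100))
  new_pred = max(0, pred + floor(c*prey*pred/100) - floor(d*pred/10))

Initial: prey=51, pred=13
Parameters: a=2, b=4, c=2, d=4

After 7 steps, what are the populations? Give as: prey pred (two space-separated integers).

Step 1: prey: 51+10-26=35; pred: 13+13-5=21
Step 2: prey: 35+7-29=13; pred: 21+14-8=27
Step 3: prey: 13+2-14=1; pred: 27+7-10=24
Step 4: prey: 1+0-0=1; pred: 24+0-9=15
Step 5: prey: 1+0-0=1; pred: 15+0-6=9
Step 6: prey: 1+0-0=1; pred: 9+0-3=6
Step 7: prey: 1+0-0=1; pred: 6+0-2=4

Answer: 1 4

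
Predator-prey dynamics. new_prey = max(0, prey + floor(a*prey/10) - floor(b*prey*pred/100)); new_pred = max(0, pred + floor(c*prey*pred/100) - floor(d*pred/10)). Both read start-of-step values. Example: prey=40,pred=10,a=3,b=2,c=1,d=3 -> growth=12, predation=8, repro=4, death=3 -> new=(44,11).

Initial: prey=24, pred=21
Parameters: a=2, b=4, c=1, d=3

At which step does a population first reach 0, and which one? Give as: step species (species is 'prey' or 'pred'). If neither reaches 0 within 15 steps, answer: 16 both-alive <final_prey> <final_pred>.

Step 1: prey: 24+4-20=8; pred: 21+5-6=20
Step 2: prey: 8+1-6=3; pred: 20+1-6=15
Step 3: prey: 3+0-1=2; pred: 15+0-4=11
Step 4: prey: 2+0-0=2; pred: 11+0-3=8
Step 5: prey: 2+0-0=2; pred: 8+0-2=6
Step 6: prey: 2+0-0=2; pred: 6+0-1=5
Step 7: prey: 2+0-0=2; pred: 5+0-1=4
Step 8: prey: 2+0-0=2; pred: 4+0-1=3
Step 9: prey: 2+0-0=2; pred: 3+0-0=3
Steps 10-15: state stable at prey=2, pred=3 (no change)
No extinction within 15 steps

Answer: 16 both-alive 2 3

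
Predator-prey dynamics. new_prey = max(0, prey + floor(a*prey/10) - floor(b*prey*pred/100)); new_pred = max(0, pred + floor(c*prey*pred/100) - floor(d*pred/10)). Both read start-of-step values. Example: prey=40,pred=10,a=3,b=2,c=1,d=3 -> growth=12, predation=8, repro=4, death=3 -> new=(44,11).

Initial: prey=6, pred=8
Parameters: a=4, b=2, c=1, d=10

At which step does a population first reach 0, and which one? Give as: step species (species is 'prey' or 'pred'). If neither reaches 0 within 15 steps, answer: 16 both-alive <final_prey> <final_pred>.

Answer: 1 pred

Derivation:
Step 1: prey: 6+2-0=8; pred: 8+0-8=0
First extinction: pred at step 1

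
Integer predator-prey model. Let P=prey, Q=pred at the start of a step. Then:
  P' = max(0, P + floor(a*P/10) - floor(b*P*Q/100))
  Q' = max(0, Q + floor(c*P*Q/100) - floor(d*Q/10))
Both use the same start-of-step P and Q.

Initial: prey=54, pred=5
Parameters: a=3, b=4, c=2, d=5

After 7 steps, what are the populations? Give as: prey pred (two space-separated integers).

Answer: 0 7

Derivation:
Step 1: prey: 54+16-10=60; pred: 5+5-2=8
Step 2: prey: 60+18-19=59; pred: 8+9-4=13
Step 3: prey: 59+17-30=46; pred: 13+15-6=22
Step 4: prey: 46+13-40=19; pred: 22+20-11=31
Step 5: prey: 19+5-23=1; pred: 31+11-15=27
Step 6: prey: 1+0-1=0; pred: 27+0-13=14
Step 7: prey: 0+0-0=0; pred: 14+0-7=7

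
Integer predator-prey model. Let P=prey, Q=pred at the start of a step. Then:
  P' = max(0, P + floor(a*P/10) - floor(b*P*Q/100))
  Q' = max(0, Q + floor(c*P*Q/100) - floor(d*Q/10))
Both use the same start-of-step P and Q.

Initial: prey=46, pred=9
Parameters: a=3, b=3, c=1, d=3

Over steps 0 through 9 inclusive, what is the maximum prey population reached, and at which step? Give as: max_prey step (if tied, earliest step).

Step 1: prey: 46+13-12=47; pred: 9+4-2=11
Step 2: prey: 47+14-15=46; pred: 11+5-3=13
Step 3: prey: 46+13-17=42; pred: 13+5-3=15
Step 4: prey: 42+12-18=36; pred: 15+6-4=17
Step 5: prey: 36+10-18=28; pred: 17+6-5=18
Step 6: prey: 28+8-15=21; pred: 18+5-5=18
Step 7: prey: 21+6-11=16; pred: 18+3-5=16
Step 8: prey: 16+4-7=13; pred: 16+2-4=14
Step 9: prey: 13+3-5=11; pred: 14+1-4=11
Max prey = 47 at step 1

Answer: 47 1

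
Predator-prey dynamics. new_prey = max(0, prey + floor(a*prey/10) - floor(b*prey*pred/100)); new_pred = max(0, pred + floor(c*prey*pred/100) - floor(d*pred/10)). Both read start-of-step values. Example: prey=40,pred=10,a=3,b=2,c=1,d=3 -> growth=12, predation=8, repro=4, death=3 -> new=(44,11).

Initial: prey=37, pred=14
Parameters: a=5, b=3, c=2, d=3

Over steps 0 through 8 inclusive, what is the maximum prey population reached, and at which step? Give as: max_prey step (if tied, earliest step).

Answer: 40 1

Derivation:
Step 1: prey: 37+18-15=40; pred: 14+10-4=20
Step 2: prey: 40+20-24=36; pred: 20+16-6=30
Step 3: prey: 36+18-32=22; pred: 30+21-9=42
Step 4: prey: 22+11-27=6; pred: 42+18-12=48
Step 5: prey: 6+3-8=1; pred: 48+5-14=39
Step 6: prey: 1+0-1=0; pred: 39+0-11=28
Step 7: prey: 0+0-0=0; pred: 28+0-8=20
Step 8: prey: 0+0-0=0; pred: 20+0-6=14
Max prey = 40 at step 1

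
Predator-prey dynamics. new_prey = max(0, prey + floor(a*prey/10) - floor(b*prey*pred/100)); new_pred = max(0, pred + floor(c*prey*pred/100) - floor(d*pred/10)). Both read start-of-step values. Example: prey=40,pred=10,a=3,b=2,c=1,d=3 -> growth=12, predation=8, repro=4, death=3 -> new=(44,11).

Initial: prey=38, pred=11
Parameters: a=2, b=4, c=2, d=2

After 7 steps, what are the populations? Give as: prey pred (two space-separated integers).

Step 1: prey: 38+7-16=29; pred: 11+8-2=17
Step 2: prey: 29+5-19=15; pred: 17+9-3=23
Step 3: prey: 15+3-13=5; pred: 23+6-4=25
Step 4: prey: 5+1-5=1; pred: 25+2-5=22
Step 5: prey: 1+0-0=1; pred: 22+0-4=18
Step 6: prey: 1+0-0=1; pred: 18+0-3=15
Step 7: prey: 1+0-0=1; pred: 15+0-3=12

Answer: 1 12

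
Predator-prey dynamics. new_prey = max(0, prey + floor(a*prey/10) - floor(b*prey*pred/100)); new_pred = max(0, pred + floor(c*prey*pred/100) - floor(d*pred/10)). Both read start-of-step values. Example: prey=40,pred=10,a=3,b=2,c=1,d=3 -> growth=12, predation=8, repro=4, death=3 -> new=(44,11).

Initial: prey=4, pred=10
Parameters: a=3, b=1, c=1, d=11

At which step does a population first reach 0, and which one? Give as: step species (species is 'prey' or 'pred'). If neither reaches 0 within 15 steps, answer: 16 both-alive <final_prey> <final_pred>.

Answer: 1 pred

Derivation:
Step 1: prey: 4+1-0=5; pred: 10+0-11=0
First extinction: pred at step 1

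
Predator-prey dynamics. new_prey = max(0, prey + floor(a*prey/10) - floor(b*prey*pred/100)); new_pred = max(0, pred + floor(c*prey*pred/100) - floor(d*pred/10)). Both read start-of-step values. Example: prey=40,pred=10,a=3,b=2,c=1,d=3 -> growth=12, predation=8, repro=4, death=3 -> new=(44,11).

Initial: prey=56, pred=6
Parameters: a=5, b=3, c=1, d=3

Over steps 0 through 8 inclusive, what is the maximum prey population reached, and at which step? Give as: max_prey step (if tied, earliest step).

Step 1: prey: 56+28-10=74; pred: 6+3-1=8
Step 2: prey: 74+37-17=94; pred: 8+5-2=11
Step 3: prey: 94+47-31=110; pred: 11+10-3=18
Step 4: prey: 110+55-59=106; pred: 18+19-5=32
Step 5: prey: 106+53-101=58; pred: 32+33-9=56
Step 6: prey: 58+29-97=0; pred: 56+32-16=72
Step 7: prey: 0+0-0=0; pred: 72+0-21=51
Step 8: prey: 0+0-0=0; pred: 51+0-15=36
Max prey = 110 at step 3

Answer: 110 3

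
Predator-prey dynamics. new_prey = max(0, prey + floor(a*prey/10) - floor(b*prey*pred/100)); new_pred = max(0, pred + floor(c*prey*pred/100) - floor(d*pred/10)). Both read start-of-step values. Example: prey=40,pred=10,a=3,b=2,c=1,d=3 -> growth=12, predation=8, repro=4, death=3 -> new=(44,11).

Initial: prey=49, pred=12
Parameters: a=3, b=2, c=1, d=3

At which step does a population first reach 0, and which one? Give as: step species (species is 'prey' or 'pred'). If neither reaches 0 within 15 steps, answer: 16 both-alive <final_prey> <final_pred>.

Answer: 16 both-alive 12 5

Derivation:
Step 1: prey: 49+14-11=52; pred: 12+5-3=14
Step 2: prey: 52+15-14=53; pred: 14+7-4=17
Step 3: prey: 53+15-18=50; pred: 17+9-5=21
Step 4: prey: 50+15-21=44; pred: 21+10-6=25
Step 5: prey: 44+13-22=35; pred: 25+11-7=29
Step 6: prey: 35+10-20=25; pred: 29+10-8=31
Step 7: prey: 25+7-15=17; pred: 31+7-9=29
Step 8: prey: 17+5-9=13; pred: 29+4-8=25
Step 9: prey: 13+3-6=10; pred: 25+3-7=21
Step 10: prey: 10+3-4=9; pred: 21+2-6=17
Step 11: prey: 9+2-3=8; pred: 17+1-5=13
Step 12: prey: 8+2-2=8; pred: 13+1-3=11
Step 13: prey: 8+2-1=9; pred: 11+0-3=8
Step 14: prey: 9+2-1=10; pred: 8+0-2=6
Step 15: prey: 10+3-1=12; pred: 6+0-1=5
No extinction within 15 steps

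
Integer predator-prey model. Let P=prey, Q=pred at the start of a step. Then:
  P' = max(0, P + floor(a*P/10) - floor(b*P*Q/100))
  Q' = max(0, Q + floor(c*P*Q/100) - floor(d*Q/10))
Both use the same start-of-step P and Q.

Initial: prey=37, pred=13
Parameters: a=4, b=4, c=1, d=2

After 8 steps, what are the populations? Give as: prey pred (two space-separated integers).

Answer: 6 11

Derivation:
Step 1: prey: 37+14-19=32; pred: 13+4-2=15
Step 2: prey: 32+12-19=25; pred: 15+4-3=16
Step 3: prey: 25+10-16=19; pred: 16+4-3=17
Step 4: prey: 19+7-12=14; pred: 17+3-3=17
Step 5: prey: 14+5-9=10; pred: 17+2-3=16
Step 6: prey: 10+4-6=8; pred: 16+1-3=14
Step 7: prey: 8+3-4=7; pred: 14+1-2=13
Step 8: prey: 7+2-3=6; pred: 13+0-2=11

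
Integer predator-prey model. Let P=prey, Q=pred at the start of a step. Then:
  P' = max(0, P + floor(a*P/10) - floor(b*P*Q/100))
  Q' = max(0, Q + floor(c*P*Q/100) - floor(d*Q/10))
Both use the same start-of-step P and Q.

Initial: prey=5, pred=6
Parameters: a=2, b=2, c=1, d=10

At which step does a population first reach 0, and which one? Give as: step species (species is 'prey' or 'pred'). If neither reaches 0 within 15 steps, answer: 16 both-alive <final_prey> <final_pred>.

Answer: 1 pred

Derivation:
Step 1: prey: 5+1-0=6; pred: 6+0-6=0
First extinction: pred at step 1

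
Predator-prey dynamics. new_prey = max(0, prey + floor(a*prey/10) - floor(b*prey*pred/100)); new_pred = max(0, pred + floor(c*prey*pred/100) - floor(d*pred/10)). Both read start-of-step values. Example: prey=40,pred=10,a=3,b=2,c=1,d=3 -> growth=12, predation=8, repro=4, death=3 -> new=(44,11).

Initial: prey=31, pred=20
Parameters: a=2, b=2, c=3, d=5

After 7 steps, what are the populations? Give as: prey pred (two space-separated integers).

Step 1: prey: 31+6-12=25; pred: 20+18-10=28
Step 2: prey: 25+5-14=16; pred: 28+21-14=35
Step 3: prey: 16+3-11=8; pred: 35+16-17=34
Step 4: prey: 8+1-5=4; pred: 34+8-17=25
Step 5: prey: 4+0-2=2; pred: 25+3-12=16
Step 6: prey: 2+0-0=2; pred: 16+0-8=8
Step 7: prey: 2+0-0=2; pred: 8+0-4=4

Answer: 2 4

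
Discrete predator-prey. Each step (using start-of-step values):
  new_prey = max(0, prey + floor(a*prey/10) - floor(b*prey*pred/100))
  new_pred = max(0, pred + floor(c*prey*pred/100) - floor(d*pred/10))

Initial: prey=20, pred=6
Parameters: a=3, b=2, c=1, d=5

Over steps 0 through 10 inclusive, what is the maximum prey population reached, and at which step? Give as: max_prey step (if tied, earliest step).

Step 1: prey: 20+6-2=24; pred: 6+1-3=4
Step 2: prey: 24+7-1=30; pred: 4+0-2=2
Step 3: prey: 30+9-1=38; pred: 2+0-1=1
Step 4: prey: 38+11-0=49; pred: 1+0-0=1
Step 5: prey: 49+14-0=63; pred: 1+0-0=1
Step 6: prey: 63+18-1=80; pred: 1+0-0=1
Step 7: prey: 80+24-1=103; pred: 1+0-0=1
Step 8: prey: 103+30-2=131; pred: 1+1-0=2
Step 9: prey: 131+39-5=165; pred: 2+2-1=3
Step 10: prey: 165+49-9=205; pred: 3+4-1=6
Max prey = 205 at step 10

Answer: 205 10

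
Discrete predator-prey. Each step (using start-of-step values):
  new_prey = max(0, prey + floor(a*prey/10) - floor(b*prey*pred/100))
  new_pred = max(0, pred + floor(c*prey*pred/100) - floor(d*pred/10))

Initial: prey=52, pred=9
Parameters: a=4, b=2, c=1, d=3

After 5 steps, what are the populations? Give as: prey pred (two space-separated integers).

Step 1: prey: 52+20-9=63; pred: 9+4-2=11
Step 2: prey: 63+25-13=75; pred: 11+6-3=14
Step 3: prey: 75+30-21=84; pred: 14+10-4=20
Step 4: prey: 84+33-33=84; pred: 20+16-6=30
Step 5: prey: 84+33-50=67; pred: 30+25-9=46

Answer: 67 46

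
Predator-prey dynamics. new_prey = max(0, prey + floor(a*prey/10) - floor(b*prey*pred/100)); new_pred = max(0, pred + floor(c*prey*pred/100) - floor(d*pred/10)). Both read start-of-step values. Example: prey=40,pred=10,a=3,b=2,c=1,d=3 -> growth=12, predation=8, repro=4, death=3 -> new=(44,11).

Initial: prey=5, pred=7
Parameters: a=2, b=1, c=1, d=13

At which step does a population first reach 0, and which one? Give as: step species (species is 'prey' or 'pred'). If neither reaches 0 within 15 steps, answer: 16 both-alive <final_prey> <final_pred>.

Step 1: prey: 5+1-0=6; pred: 7+0-9=0
First extinction: pred at step 1

Answer: 1 pred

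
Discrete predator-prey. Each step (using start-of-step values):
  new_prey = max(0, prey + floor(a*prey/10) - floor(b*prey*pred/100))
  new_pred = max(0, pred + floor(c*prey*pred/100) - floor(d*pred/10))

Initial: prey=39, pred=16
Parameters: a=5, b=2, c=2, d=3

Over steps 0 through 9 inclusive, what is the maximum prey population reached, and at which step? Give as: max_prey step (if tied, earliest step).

Step 1: prey: 39+19-12=46; pred: 16+12-4=24
Step 2: prey: 46+23-22=47; pred: 24+22-7=39
Step 3: prey: 47+23-36=34; pred: 39+36-11=64
Step 4: prey: 34+17-43=8; pred: 64+43-19=88
Step 5: prey: 8+4-14=0; pred: 88+14-26=76
Step 6: prey: 0+0-0=0; pred: 76+0-22=54
Step 7: prey: 0+0-0=0; pred: 54+0-16=38
Step 8: prey: 0+0-0=0; pred: 38+0-11=27
Step 9: prey: 0+0-0=0; pred: 27+0-8=19
Max prey = 47 at step 2

Answer: 47 2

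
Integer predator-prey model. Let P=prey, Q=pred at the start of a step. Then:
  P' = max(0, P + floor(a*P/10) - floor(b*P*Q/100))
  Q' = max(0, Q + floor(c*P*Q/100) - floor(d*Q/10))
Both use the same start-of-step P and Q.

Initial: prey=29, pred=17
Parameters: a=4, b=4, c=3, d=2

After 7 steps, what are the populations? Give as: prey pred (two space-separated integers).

Step 1: prey: 29+11-19=21; pred: 17+14-3=28
Step 2: prey: 21+8-23=6; pred: 28+17-5=40
Step 3: prey: 6+2-9=0; pred: 40+7-8=39
Step 4: prey: 0+0-0=0; pred: 39+0-7=32
Step 5: prey: 0+0-0=0; pred: 32+0-6=26
Step 6: prey: 0+0-0=0; pred: 26+0-5=21
Step 7: prey: 0+0-0=0; pred: 21+0-4=17

Answer: 0 17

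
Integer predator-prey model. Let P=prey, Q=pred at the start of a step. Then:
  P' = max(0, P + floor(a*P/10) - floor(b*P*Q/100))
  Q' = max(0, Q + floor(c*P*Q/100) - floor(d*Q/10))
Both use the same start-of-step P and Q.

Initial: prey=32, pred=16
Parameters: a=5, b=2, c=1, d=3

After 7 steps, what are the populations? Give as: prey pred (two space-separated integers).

Answer: 35 46

Derivation:
Step 1: prey: 32+16-10=38; pred: 16+5-4=17
Step 2: prey: 38+19-12=45; pred: 17+6-5=18
Step 3: prey: 45+22-16=51; pred: 18+8-5=21
Step 4: prey: 51+25-21=55; pred: 21+10-6=25
Step 5: prey: 55+27-27=55; pred: 25+13-7=31
Step 6: prey: 55+27-34=48; pred: 31+17-9=39
Step 7: prey: 48+24-37=35; pred: 39+18-11=46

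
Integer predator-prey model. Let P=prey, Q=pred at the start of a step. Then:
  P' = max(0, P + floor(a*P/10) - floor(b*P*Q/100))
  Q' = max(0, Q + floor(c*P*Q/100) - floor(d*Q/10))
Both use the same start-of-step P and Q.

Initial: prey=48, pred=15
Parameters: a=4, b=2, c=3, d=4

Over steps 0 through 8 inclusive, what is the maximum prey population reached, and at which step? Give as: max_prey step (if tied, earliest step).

Step 1: prey: 48+19-14=53; pred: 15+21-6=30
Step 2: prey: 53+21-31=43; pred: 30+47-12=65
Step 3: prey: 43+17-55=5; pred: 65+83-26=122
Step 4: prey: 5+2-12=0; pred: 122+18-48=92
Step 5: prey: 0+0-0=0; pred: 92+0-36=56
Step 6: prey: 0+0-0=0; pred: 56+0-22=34
Step 7: prey: 0+0-0=0; pred: 34+0-13=21
Step 8: prey: 0+0-0=0; pred: 21+0-8=13
Max prey = 53 at step 1

Answer: 53 1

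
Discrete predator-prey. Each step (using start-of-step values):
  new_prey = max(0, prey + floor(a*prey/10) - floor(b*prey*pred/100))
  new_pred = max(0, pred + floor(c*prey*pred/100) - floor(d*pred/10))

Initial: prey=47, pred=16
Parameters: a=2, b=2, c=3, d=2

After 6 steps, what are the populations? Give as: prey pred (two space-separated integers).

Answer: 0 52

Derivation:
Step 1: prey: 47+9-15=41; pred: 16+22-3=35
Step 2: prey: 41+8-28=21; pred: 35+43-7=71
Step 3: prey: 21+4-29=0; pred: 71+44-14=101
Step 4: prey: 0+0-0=0; pred: 101+0-20=81
Step 5: prey: 0+0-0=0; pred: 81+0-16=65
Step 6: prey: 0+0-0=0; pred: 65+0-13=52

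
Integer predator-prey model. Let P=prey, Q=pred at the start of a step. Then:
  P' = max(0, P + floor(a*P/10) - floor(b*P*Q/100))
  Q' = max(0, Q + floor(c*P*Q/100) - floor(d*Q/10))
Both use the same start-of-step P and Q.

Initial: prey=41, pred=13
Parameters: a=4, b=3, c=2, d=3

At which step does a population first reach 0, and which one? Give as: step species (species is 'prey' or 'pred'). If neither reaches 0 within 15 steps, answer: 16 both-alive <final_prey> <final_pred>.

Step 1: prey: 41+16-15=42; pred: 13+10-3=20
Step 2: prey: 42+16-25=33; pred: 20+16-6=30
Step 3: prey: 33+13-29=17; pred: 30+19-9=40
Step 4: prey: 17+6-20=3; pred: 40+13-12=41
Step 5: prey: 3+1-3=1; pred: 41+2-12=31
Step 6: prey: 1+0-0=1; pred: 31+0-9=22
Step 7: prey: 1+0-0=1; pred: 22+0-6=16
Step 8: prey: 1+0-0=1; pred: 16+0-4=12
Step 9: prey: 1+0-0=1; pred: 12+0-3=9
Step 10: prey: 1+0-0=1; pred: 9+0-2=7
Step 11: prey: 1+0-0=1; pred: 7+0-2=5
Step 12: prey: 1+0-0=1; pred: 5+0-1=4
Step 13: prey: 1+0-0=1; pred: 4+0-1=3
Step 14: prey: 1+0-0=1; pred: 3+0-0=3
Steps 15-15: state stable at prey=1, pred=3 (no change)
No extinction within 15 steps

Answer: 16 both-alive 1 3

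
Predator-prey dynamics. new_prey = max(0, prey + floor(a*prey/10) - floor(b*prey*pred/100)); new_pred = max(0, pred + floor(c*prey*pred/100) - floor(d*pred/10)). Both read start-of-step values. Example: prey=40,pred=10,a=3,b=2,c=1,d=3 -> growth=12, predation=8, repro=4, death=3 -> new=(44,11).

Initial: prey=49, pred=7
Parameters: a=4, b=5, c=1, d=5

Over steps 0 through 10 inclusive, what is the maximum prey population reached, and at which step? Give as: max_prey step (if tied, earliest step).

Step 1: prey: 49+19-17=51; pred: 7+3-3=7
Step 2: prey: 51+20-17=54; pred: 7+3-3=7
Step 3: prey: 54+21-18=57; pred: 7+3-3=7
Step 4: prey: 57+22-19=60; pred: 7+3-3=7
Step 5: prey: 60+24-21=63; pred: 7+4-3=8
Step 6: prey: 63+25-25=63; pred: 8+5-4=9
Step 7: prey: 63+25-28=60; pred: 9+5-4=10
Step 8: prey: 60+24-30=54; pred: 10+6-5=11
Step 9: prey: 54+21-29=46; pred: 11+5-5=11
Step 10: prey: 46+18-25=39; pred: 11+5-5=11
Max prey = 63 at step 5

Answer: 63 5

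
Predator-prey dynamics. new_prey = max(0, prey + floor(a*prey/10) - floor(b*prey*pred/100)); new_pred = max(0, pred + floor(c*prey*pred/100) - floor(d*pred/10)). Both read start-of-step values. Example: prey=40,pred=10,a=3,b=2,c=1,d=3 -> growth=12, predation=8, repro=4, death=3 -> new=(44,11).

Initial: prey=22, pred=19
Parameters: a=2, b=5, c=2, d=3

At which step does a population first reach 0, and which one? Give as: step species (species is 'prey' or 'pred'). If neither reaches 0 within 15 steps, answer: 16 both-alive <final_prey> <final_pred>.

Step 1: prey: 22+4-20=6; pred: 19+8-5=22
Step 2: prey: 6+1-6=1; pred: 22+2-6=18
Step 3: prey: 1+0-0=1; pred: 18+0-5=13
Step 4: prey: 1+0-0=1; pred: 13+0-3=10
Step 5: prey: 1+0-0=1; pred: 10+0-3=7
Step 6: prey: 1+0-0=1; pred: 7+0-2=5
Step 7: prey: 1+0-0=1; pred: 5+0-1=4
Step 8: prey: 1+0-0=1; pred: 4+0-1=3
Step 9: prey: 1+0-0=1; pred: 3+0-0=3
Steps 10-15: state stable at prey=1, pred=3 (no change)
No extinction within 15 steps

Answer: 16 both-alive 1 3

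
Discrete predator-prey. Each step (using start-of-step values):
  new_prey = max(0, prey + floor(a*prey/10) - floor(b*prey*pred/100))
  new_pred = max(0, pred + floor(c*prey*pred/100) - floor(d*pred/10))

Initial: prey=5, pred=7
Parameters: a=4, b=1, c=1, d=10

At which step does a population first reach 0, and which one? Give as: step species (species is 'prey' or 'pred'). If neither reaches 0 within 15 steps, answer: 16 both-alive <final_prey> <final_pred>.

Answer: 1 pred

Derivation:
Step 1: prey: 5+2-0=7; pred: 7+0-7=0
First extinction: pred at step 1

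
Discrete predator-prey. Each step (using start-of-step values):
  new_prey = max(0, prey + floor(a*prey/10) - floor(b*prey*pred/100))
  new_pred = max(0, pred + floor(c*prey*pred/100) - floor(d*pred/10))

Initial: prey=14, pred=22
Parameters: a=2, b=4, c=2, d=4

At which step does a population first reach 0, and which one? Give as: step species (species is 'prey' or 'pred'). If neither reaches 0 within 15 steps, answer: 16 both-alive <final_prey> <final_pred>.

Step 1: prey: 14+2-12=4; pred: 22+6-8=20
Step 2: prey: 4+0-3=1; pred: 20+1-8=13
Step 3: prey: 1+0-0=1; pred: 13+0-5=8
Step 4: prey: 1+0-0=1; pred: 8+0-3=5
Step 5: prey: 1+0-0=1; pred: 5+0-2=3
Step 6: prey: 1+0-0=1; pred: 3+0-1=2
Step 7: prey: 1+0-0=1; pred: 2+0-0=2
Steps 8-15: state stable at prey=1, pred=2 (no change)
No extinction within 15 steps

Answer: 16 both-alive 1 2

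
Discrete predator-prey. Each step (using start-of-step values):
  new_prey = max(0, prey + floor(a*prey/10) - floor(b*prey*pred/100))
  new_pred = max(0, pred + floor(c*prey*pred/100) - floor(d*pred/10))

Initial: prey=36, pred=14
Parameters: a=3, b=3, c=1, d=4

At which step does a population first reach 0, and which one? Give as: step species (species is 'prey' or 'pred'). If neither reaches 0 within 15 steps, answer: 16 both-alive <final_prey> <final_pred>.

Answer: 16 both-alive 88 8

Derivation:
Step 1: prey: 36+10-15=31; pred: 14+5-5=14
Step 2: prey: 31+9-13=27; pred: 14+4-5=13
Step 3: prey: 27+8-10=25; pred: 13+3-5=11
Step 4: prey: 25+7-8=24; pred: 11+2-4=9
Step 5: prey: 24+7-6=25; pred: 9+2-3=8
Step 6: prey: 25+7-6=26; pred: 8+2-3=7
Step 7: prey: 26+7-5=28; pred: 7+1-2=6
Step 8: prey: 28+8-5=31; pred: 6+1-2=5
Step 9: prey: 31+9-4=36; pred: 5+1-2=4
Step 10: prey: 36+10-4=42; pred: 4+1-1=4
Step 11: prey: 42+12-5=49; pred: 4+1-1=4
Step 12: prey: 49+14-5=58; pred: 4+1-1=4
Step 13: prey: 58+17-6=69; pred: 4+2-1=5
Step 14: prey: 69+20-10=79; pred: 5+3-2=6
Step 15: prey: 79+23-14=88; pred: 6+4-2=8
No extinction within 15 steps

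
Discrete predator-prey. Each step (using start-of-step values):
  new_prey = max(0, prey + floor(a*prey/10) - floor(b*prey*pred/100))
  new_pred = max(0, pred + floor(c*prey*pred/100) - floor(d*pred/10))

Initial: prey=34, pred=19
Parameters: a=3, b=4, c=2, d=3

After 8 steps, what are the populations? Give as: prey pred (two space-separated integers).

Answer: 1 5

Derivation:
Step 1: prey: 34+10-25=19; pred: 19+12-5=26
Step 2: prey: 19+5-19=5; pred: 26+9-7=28
Step 3: prey: 5+1-5=1; pred: 28+2-8=22
Step 4: prey: 1+0-0=1; pred: 22+0-6=16
Step 5: prey: 1+0-0=1; pred: 16+0-4=12
Step 6: prey: 1+0-0=1; pred: 12+0-3=9
Step 7: prey: 1+0-0=1; pred: 9+0-2=7
Step 8: prey: 1+0-0=1; pred: 7+0-2=5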